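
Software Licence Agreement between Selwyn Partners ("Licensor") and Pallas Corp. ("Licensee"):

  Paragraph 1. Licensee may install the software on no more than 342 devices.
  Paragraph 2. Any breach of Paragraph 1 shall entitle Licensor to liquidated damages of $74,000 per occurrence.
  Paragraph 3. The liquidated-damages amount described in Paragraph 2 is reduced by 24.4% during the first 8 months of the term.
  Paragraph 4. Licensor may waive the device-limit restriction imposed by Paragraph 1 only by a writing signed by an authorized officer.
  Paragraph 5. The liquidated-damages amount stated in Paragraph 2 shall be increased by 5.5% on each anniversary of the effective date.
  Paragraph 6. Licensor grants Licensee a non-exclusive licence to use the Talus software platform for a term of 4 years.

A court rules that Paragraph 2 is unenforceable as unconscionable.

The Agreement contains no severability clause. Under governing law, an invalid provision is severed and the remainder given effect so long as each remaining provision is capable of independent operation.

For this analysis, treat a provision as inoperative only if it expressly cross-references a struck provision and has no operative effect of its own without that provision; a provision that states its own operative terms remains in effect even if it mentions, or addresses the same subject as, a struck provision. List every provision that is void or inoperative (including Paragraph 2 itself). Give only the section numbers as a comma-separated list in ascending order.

2, 3, 5

Paragraph 2 is struck. Paragraph 3 operates only by reference to Paragraph 2, so it falls with Paragraph 2. Paragraph 5 has no operative effect of its own apart from Paragraph 2 and is therefore inoperative. With no severability clause, the stated default rule severs what cannot stand and enforces each remaining provision that can operate on its own. That leaves Paragraph 1, Paragraph 4, and Paragraph 6 in effect.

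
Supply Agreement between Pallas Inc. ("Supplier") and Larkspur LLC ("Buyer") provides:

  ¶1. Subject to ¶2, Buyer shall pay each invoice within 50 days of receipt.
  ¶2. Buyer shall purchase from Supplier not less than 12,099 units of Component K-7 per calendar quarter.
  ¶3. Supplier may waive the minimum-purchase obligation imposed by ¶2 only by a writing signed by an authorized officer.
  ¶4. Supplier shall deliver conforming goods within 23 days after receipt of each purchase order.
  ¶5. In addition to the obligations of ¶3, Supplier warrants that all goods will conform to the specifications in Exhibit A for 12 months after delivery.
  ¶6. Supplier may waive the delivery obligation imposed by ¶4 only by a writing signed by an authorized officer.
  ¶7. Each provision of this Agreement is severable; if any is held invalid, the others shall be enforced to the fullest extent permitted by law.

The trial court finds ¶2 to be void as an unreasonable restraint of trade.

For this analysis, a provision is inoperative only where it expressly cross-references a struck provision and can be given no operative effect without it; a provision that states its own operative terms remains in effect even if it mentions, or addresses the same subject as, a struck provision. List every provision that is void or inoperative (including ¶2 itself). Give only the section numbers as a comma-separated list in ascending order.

2, 3

¶2 is struck. The only function of ¶3 is the waiver condition for ¶2, so it cannot stand once ¶2 is removed. ¶1 mentions ¶2 but its own obligation stands independently of ¶2, so ¶1 is not affected. Although ¶5 refers to ¶3, its operative terms do not depend on ¶3, so it remains in effect. Under the severability clause in ¶7, the remaining provisions continue in force. ¶1, ¶4, ¶5, ¶6, and ¶7 remain in effect.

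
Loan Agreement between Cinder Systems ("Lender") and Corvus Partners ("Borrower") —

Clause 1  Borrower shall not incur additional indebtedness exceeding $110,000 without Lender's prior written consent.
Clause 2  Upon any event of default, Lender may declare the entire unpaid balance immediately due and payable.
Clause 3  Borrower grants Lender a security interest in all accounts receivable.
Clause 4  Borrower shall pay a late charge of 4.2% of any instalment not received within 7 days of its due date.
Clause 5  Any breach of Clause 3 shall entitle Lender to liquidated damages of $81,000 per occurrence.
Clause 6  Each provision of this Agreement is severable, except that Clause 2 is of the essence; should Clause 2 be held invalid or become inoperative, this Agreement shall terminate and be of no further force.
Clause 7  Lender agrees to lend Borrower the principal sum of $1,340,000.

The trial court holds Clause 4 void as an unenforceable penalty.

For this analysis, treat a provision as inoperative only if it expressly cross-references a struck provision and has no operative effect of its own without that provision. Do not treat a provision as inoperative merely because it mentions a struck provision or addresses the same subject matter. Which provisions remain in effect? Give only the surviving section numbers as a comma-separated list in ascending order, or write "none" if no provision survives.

Clause 4 is struck. Nothing else in the Agreement is defined by reference to Clause 4. Clause 6 makes Clause 2 an essential term, but Clause 2 is unaffected, so the severability proviso in Clause 6 preserves the remaining provisions. That leaves Clause 1, Clause 2, Clause 3, Clause 5, Clause 6, and Clause 7 in effect.

1, 2, 3, 5, 6, 7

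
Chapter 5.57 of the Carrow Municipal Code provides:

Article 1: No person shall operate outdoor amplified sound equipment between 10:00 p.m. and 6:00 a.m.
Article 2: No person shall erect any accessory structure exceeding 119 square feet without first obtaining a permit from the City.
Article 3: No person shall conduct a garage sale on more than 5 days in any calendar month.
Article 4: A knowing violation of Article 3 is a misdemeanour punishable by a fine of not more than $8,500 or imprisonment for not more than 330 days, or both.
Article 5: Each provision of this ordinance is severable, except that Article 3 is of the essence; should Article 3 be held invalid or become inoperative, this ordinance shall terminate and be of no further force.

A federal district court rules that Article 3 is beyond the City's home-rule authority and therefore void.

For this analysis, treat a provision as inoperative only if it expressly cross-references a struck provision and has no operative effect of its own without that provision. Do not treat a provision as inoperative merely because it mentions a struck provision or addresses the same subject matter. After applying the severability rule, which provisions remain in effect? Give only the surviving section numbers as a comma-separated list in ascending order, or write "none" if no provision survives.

Article 3 is struck. Article 4 operates only by reference to Article 3, so it falls with Article 3. Article 5 makes Article 3 an essential term, and Article 3 is the provision held invalid; under Article 5, the entire ordinance is therefore void. No provision of the ordinance survives.

none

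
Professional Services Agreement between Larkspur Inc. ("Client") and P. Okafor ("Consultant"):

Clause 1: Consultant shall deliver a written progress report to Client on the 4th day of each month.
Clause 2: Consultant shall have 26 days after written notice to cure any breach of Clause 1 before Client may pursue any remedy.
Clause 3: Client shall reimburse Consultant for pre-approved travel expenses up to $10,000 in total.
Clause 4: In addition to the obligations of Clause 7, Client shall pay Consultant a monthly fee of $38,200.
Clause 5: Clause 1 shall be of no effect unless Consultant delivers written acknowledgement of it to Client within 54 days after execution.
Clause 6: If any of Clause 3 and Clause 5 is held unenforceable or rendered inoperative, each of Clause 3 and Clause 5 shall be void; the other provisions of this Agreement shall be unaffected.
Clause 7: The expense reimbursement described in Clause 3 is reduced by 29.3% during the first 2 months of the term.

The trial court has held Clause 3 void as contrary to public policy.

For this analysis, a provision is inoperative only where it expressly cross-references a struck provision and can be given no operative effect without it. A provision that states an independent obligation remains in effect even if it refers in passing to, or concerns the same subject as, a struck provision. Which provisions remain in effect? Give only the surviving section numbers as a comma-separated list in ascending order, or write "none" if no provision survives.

1, 2, 4, 6

Clause 3 is struck. The whole of Clause 7 is the introductory reduction to the expense reimbursement, defined by reference to Clause 3, so Clause 7 cannot stand once Clause 3 is removed. Clause 4 mentions Clause 7 but its own obligation stands independently of Clause 7, so Clause 4 is not affected. Clause 6 declares Clause 3 and Clause 5 mutually dependent; since one of them has fallen, all of them are of no effect. That brings down Clause 5 as well. The remainder continues in force under Clause 6. Clause 1, Clause 2, Clause 4, and Clause 6 remain in effect.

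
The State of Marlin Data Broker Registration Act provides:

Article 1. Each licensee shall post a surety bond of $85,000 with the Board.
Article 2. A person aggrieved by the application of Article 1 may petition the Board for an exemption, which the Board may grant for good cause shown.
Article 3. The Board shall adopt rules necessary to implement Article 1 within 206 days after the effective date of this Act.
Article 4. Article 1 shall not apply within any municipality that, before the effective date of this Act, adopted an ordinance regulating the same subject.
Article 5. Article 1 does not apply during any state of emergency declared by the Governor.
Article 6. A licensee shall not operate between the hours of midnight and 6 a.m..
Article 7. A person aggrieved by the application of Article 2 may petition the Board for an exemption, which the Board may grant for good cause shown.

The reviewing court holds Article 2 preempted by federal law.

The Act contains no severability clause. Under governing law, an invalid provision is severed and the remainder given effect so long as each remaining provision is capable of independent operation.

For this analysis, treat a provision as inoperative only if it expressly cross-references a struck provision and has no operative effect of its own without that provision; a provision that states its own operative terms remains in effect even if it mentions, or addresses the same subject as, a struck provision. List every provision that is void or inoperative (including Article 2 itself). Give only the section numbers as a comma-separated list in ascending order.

Article 2 is struck. The only function of Article 7 is the exemption procedure for Article 2, so it cannot stand once Article 2 is removed. With no severability clause, the stated default rule severs what cannot stand and enforces each remaining provision that can operate on its own. That leaves Article 1, Article 3, Article 4, Article 5, and Article 6 in effect.

2, 7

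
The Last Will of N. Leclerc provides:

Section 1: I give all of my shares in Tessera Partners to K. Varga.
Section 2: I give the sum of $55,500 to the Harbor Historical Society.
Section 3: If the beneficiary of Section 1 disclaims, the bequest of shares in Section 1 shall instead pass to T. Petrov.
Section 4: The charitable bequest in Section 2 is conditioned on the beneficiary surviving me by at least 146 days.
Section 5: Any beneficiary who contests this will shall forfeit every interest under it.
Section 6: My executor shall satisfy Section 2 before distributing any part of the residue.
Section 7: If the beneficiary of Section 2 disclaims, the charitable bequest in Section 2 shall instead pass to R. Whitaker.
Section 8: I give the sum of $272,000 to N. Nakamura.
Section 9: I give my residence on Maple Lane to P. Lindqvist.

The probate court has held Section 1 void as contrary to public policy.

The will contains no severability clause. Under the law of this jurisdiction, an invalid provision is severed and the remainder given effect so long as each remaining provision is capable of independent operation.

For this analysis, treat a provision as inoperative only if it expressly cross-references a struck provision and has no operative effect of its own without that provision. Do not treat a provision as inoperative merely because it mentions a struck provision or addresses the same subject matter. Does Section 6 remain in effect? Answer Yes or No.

Section 1 is struck. The only function of Section 3 is the alternative disposition for Section 1, so it cannot stand once Section 1 is removed. With no severability clause, the stated default rule severs what cannot stand and enforces each remaining provision that can operate on its own. Section 2, Section 4, Section 5, Section 6, Section 7, Section 8, and Section 9 remain in effect. Section 6 is among the surviving provisions, so the answer is yes.

Yes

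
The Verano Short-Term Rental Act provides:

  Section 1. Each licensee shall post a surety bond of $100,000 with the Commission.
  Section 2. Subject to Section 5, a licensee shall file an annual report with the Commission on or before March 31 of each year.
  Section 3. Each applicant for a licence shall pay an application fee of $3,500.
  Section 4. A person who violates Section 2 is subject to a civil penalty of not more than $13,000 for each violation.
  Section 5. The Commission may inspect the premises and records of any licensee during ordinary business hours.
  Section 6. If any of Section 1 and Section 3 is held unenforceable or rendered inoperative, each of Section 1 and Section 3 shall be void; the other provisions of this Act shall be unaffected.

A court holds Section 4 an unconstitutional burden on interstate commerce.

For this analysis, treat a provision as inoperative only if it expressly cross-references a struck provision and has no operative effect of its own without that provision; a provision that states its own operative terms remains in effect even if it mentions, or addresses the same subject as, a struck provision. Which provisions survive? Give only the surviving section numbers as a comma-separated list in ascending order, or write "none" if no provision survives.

Section 4 is struck. No other provision's operative terms depend on Section 4. Section 6 ties Section 1 and Section 3 together, but none of those is affected here; the remaining provisions continue in force under Section 6. That leaves Section 1, Section 2, Section 3, Section 5, and Section 6 in effect.

1, 2, 3, 5, 6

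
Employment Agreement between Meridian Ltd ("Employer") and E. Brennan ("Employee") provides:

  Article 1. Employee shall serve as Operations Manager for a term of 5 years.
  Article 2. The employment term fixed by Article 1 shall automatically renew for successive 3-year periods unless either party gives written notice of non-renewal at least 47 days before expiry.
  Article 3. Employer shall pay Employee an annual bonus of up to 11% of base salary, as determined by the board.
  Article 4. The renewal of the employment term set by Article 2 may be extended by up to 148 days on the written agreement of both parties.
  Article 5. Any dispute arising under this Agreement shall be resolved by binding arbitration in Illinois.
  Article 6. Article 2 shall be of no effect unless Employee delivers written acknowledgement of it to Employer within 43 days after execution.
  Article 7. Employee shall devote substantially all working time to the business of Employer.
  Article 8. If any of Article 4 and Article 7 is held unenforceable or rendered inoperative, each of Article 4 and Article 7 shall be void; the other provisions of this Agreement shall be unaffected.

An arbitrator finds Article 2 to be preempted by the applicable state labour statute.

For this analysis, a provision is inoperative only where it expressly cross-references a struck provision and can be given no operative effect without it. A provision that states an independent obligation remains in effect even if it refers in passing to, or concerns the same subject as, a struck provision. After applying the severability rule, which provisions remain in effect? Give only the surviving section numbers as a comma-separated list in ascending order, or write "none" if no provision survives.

1, 3, 5, 8

Article 2 is struck. Article 4 does nothing except set the extension of the renewal of the employment term by reference to Article 2; with Article 2 gone it has no independent effect and is inoperative. Article 6 merely fixes the acknowledgement condition for Article 2; with Article 2 gone it has nothing to operate on and falls away. Article 8 declares Article 4 and Article 7 mutually dependent; since one of them has fallen, all of them are of no effect. That brings down Article 7 as well. The remainder continues in force under Article 8. That leaves Article 1, Article 3, Article 5, and Article 8 in effect.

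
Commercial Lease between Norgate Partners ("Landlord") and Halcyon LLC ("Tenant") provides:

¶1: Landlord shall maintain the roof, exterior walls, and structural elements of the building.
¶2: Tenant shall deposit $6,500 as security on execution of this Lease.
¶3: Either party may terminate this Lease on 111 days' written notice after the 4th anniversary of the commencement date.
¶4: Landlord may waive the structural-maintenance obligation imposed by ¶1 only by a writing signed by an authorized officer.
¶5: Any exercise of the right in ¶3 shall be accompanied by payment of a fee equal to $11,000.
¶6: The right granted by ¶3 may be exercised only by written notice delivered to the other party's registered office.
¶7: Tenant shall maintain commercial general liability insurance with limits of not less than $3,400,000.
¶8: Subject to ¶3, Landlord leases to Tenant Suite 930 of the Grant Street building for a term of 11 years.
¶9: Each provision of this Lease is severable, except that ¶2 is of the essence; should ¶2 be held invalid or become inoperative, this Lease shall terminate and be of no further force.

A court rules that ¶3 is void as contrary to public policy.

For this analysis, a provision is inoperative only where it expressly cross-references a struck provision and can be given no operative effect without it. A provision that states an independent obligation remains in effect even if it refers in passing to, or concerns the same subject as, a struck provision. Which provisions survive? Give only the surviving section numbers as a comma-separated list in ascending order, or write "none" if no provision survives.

1, 2, 4, 7, 8, 9

¶3 is struck. The only function of ¶5 is the exercise fee for ¶3, so it cannot stand once ¶3 is removed. ¶6 merely fixes the notice requirement for ¶3; with ¶3 gone it has nothing to operate on and falls away. Although ¶8 refers to ¶3, its operative terms do not depend on ¶3, so it remains in effect. ¶9 makes ¶2 an essential term, but ¶2 is unaffected, so the severability proviso in ¶9 preserves the remaining provisions. That leaves ¶1, ¶2, ¶4, ¶7, ¶8, and ¶9 in effect.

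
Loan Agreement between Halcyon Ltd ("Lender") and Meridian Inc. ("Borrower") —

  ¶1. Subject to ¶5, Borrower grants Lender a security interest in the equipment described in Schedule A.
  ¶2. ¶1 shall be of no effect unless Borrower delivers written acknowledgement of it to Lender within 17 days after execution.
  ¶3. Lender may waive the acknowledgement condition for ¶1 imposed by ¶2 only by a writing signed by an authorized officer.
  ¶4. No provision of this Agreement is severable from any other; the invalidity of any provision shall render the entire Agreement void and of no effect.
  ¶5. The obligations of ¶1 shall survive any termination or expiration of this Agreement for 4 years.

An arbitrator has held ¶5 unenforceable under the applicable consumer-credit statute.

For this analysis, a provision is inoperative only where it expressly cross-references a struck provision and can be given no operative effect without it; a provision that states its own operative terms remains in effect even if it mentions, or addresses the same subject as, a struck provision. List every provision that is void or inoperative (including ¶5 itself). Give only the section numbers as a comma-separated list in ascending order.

1, 2, 3, 4, 5

¶5 is struck. No other provision's operative terms depend on ¶5. ¶4 provides that the Agreement is not severable, so the invalidity of any one provision voids the entire Agreement. No provision of the Agreement survives.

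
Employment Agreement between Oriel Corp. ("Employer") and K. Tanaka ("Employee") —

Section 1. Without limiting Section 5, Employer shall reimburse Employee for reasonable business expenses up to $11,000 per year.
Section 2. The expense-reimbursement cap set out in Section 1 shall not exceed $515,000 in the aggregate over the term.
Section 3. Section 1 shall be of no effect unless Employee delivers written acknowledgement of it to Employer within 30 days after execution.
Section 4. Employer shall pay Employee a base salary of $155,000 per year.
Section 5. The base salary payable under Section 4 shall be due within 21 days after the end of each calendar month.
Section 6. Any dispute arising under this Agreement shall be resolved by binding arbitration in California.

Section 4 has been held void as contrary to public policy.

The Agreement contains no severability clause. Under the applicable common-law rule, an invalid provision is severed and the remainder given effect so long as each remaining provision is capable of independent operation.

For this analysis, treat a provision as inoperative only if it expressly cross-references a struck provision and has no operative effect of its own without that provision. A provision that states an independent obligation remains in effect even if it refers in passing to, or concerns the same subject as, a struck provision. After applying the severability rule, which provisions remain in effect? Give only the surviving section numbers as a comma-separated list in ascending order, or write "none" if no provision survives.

1, 2, 3, 6

Section 4 is struck. Section 5 has no operative effect of its own apart from Section 4 and is therefore inoperative. Although Section 1 refers to Section 5, its operative terms do not depend on Section 5, so it remains in effect. Under the stated default rule, only provisions that cannot operate independently fall away; the rest are enforced. That leaves Section 1, Section 2, Section 3, and Section 6 in effect.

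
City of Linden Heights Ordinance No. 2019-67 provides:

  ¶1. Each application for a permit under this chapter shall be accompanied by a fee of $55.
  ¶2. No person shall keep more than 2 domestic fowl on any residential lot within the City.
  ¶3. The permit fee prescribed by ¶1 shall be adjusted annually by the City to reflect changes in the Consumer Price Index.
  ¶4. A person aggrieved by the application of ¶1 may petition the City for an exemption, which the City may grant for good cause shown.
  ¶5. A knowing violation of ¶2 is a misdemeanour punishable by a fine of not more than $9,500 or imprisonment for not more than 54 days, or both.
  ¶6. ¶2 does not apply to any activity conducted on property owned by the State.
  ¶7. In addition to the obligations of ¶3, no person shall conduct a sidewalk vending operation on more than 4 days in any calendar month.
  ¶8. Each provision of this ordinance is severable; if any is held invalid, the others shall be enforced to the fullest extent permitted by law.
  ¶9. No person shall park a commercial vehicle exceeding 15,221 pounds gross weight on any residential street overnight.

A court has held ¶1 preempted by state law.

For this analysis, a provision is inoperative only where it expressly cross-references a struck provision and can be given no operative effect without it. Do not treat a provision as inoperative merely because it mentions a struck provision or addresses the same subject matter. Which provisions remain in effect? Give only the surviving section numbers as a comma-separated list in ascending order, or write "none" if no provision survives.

2, 5, 6, 7, 8, 9

¶1 is struck. ¶3 does nothing except set the indexation of the permit fee by reference to ¶1; with ¶1 gone it has no independent effect and is inoperative. The only function of ¶4 is the exemption procedure for ¶1, so it cannot stand once ¶1 is removed. Although ¶7 refers to ¶3, its operative terms do not depend on ¶3, so it remains in effect. ¶8 is a severability clause and preserves every provision that can still be given independent effect. That leaves ¶2, ¶5, ¶6, ¶7, ¶8, and ¶9 in effect.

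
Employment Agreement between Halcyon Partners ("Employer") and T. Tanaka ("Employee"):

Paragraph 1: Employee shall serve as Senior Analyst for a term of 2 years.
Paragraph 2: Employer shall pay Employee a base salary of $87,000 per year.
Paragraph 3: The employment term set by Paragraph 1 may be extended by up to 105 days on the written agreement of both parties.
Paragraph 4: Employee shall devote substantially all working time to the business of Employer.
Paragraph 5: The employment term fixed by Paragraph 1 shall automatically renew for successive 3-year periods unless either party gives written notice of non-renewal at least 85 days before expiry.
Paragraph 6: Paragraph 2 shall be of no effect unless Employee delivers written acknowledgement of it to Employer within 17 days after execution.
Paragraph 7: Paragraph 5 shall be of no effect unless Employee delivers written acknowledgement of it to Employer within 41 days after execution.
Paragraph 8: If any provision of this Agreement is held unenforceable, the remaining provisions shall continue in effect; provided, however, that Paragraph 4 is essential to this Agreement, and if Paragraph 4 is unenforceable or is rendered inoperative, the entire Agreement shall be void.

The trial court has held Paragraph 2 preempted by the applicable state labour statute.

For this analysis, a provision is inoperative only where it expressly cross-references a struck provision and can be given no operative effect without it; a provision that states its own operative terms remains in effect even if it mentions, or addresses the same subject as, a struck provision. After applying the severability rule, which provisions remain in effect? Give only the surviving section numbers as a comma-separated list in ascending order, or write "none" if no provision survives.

Paragraph 2 is struck. Paragraph 6 has no operative effect of its own apart from Paragraph 2 and is therefore inoperative. Paragraph 8 makes Paragraph 4 an essential term, but Paragraph 4 is unaffected, so the severability proviso in Paragraph 8 preserves the remaining provisions. Paragraph 1, Paragraph 3, Paragraph 4, Paragraph 5, Paragraph 7, and Paragraph 8 remain in effect.

1, 3, 4, 5, 7, 8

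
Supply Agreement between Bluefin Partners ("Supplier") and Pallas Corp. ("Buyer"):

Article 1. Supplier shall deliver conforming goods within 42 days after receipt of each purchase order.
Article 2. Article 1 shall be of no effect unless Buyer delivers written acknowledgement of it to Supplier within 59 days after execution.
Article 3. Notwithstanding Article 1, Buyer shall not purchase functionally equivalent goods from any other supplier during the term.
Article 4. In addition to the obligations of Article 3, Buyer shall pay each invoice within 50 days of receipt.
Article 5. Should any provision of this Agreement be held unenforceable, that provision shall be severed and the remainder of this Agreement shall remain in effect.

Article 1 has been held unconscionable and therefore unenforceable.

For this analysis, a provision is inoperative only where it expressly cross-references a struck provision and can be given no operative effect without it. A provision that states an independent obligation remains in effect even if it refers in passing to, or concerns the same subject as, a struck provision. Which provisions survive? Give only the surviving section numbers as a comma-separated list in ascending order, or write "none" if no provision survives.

3, 4, 5

Article 1 is struck. Article 2 merely fixes the acknowledgement condition for Article 1; with Article 1 gone it has nothing to operate on and falls away. Although Article 3 refers to Article 1, its operative terms do not depend on Article 1, so it remains in effect. Article 5 is a severability clause and preserves every provision that can still be given independent effect. The provisions still in force are Article 3, Article 4, and Article 5.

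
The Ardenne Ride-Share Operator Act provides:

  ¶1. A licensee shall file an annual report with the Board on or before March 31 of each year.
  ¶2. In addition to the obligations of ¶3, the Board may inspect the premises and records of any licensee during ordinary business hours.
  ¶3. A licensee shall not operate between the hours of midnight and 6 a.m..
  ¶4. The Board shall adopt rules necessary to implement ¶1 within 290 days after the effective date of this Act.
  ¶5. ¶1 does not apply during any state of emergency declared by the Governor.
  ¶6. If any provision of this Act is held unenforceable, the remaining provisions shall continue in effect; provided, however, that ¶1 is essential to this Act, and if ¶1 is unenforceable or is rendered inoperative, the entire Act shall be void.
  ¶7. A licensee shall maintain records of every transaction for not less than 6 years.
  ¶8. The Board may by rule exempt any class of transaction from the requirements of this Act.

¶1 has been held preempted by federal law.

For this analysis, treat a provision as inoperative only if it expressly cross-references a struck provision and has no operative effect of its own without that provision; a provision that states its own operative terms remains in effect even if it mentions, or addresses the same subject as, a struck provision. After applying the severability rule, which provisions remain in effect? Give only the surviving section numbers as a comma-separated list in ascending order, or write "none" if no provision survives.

¶1 is struck. ¶4 operates only by reference to ¶1, so it falls with ¶1. ¶5 operates only by reference to ¶1, so it falls with ¶1. ¶6 makes ¶1 an essential term, and ¶1 is the provision held invalid; under ¶6, the entire Act is therefore void. No provision of the Act survives.

none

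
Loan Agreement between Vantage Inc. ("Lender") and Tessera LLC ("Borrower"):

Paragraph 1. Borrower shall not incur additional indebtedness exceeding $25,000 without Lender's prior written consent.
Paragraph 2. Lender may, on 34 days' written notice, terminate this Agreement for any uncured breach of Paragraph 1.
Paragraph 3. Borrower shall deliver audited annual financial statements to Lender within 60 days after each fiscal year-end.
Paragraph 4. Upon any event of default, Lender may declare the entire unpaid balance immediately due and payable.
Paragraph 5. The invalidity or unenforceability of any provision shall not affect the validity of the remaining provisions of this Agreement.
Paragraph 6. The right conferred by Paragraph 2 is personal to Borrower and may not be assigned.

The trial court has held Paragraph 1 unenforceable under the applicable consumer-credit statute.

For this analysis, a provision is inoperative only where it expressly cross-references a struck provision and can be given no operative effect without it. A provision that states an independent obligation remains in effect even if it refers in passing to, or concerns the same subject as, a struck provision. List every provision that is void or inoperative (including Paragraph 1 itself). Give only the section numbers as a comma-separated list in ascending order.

Paragraph 1 is struck. Paragraph 2 merely fixes the termination right for breach of Paragraph 1; with Paragraph 1 gone it has nothing to operate on and falls away. Paragraph 6 merely fixes the non-assignment of Paragraph 2; with Paragraph 2 gone it has nothing to operate on and falls away. Under the severability clause in Paragraph 5, the remaining provisions continue in force. The provisions still in force are Paragraph 3, Paragraph 4, and Paragraph 5.

1, 2, 6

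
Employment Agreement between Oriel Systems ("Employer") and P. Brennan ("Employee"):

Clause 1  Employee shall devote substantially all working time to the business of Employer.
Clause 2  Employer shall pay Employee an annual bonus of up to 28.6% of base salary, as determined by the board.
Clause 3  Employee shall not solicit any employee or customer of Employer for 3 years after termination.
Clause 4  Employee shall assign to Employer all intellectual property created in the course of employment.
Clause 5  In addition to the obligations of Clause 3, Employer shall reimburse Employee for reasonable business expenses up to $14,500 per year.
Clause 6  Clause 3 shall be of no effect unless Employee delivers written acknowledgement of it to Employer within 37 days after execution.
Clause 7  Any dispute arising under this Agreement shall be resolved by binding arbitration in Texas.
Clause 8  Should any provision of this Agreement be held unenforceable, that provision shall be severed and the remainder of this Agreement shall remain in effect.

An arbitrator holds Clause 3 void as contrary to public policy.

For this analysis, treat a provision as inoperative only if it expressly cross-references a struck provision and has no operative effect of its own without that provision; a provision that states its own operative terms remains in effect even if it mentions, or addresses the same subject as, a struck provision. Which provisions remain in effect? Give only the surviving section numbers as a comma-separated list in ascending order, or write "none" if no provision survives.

1, 2, 4, 5, 7, 8

Clause 3 is struck. Clause 6 operates only by reference to Clause 3, so it falls with Clause 3. Although Clause 5 refers to Clause 3, its operative terms do not depend on Clause 3, so it remains in effect. Clause 8 is a severability clause and preserves every provision that can still be given independent effect. Clause 1, Clause 2, Clause 4, Clause 5, Clause 7, and Clause 8 remain in effect.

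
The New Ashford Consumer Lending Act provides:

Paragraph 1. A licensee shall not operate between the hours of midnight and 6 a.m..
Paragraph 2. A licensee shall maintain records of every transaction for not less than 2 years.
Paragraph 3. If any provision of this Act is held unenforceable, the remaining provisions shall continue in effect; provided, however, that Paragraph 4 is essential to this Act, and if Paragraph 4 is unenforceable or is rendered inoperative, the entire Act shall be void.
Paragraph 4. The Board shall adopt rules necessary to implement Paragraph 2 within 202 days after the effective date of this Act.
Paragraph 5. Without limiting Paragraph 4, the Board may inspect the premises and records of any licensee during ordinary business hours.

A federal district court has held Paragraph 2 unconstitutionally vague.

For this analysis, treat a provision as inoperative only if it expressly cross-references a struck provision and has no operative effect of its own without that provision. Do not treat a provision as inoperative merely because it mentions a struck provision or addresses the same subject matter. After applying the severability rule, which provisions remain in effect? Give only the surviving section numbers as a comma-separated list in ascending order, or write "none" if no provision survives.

none

Paragraph 2 is struck. The only function of Paragraph 4 is the rulemaking mandate for Paragraph 2, so it cannot stand once Paragraph 2 is removed. Paragraph 3 makes Paragraph 4 an essential term, and Paragraph 4 has been rendered inoperative by the cascade; under Paragraph 3, the entire Act is therefore void. No provision of the Act survives.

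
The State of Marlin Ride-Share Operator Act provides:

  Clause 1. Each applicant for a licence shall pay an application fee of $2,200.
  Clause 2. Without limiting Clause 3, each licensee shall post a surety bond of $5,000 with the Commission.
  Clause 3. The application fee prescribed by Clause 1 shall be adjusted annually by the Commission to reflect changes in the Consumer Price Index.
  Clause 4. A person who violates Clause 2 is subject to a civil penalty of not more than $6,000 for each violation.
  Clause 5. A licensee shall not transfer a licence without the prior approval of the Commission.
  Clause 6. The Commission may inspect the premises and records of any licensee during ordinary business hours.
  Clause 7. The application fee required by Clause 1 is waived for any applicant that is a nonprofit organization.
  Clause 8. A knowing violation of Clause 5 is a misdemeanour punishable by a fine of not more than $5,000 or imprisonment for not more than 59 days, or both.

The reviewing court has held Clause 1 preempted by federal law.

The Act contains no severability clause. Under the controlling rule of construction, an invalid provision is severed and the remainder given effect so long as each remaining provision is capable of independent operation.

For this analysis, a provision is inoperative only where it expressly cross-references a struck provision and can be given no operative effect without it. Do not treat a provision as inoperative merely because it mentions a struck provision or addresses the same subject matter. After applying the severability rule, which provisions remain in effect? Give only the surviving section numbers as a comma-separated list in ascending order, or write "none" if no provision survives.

2, 4, 5, 6, 8

Clause 1 is struck. Clause 3 has no operative effect of its own apart from Clause 1 and is therefore inoperative. Clause 7 does nothing except set the nonprofit waiver of the application fee by reference to Clause 1; with Clause 1 gone it has no independent effect and is inoperative. Although Clause 2 refers to Clause 3, its operative terms do not depend on Clause 3, so it remains in effect. Under the stated default rule, only provisions that cannot operate independently fall away; the rest are enforced. The provisions still in force are Clause 2, Clause 4, Clause 5, Clause 6, and Clause 8.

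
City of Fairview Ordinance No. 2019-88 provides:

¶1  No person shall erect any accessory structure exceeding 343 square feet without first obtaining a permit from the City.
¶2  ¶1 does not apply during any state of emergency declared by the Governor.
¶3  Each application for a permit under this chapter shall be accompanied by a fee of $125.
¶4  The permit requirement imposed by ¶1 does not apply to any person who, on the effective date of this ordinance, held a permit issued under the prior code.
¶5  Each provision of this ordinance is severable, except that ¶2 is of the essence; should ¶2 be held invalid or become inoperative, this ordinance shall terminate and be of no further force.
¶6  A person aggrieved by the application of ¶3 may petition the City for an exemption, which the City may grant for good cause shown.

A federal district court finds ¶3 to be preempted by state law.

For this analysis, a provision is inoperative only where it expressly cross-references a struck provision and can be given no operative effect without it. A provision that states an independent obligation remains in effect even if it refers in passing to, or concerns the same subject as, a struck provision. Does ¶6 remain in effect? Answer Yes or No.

¶3 is struck. ¶6 merely fixes the exemption procedure for ¶3; with ¶3 gone it has nothing to operate on and falls away. ¶5 makes ¶2 an essential term, but ¶2 is unaffected, so the severability proviso in ¶5 preserves the remaining provisions. That leaves ¶1, ¶2, ¶4, and ¶5 in effect. ¶6 is among the inoperative provisions, so the answer is no.

No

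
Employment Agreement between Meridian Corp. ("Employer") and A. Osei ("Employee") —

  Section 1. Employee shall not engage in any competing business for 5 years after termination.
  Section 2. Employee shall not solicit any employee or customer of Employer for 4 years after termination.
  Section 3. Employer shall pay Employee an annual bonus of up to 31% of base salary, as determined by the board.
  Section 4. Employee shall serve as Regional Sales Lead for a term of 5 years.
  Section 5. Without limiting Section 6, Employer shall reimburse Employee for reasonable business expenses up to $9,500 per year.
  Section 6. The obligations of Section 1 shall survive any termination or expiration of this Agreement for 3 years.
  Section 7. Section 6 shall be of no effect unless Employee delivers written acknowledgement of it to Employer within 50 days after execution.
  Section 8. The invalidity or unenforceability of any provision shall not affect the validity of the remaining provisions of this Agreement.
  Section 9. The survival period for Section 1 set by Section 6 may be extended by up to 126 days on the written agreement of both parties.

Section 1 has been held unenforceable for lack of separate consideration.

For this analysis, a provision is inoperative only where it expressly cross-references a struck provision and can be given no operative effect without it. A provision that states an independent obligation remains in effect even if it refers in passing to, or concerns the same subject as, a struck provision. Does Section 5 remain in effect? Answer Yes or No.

Section 1 is struck. Section 6 operates only by reference to Section 1, so it falls with Section 1. Section 7 operates only by reference to Section 6, so it falls with Section 6. Section 9 does nothing except set the extension of the survival period for Section 1 by reference to Section 6; with Section 6 gone it has no independent effect and is inoperative. Section 5 mentions Section 6 but its own obligation stands independently of Section 6, so Section 5 is not affected. Section 8 is a severability clause and preserves every provision that can still be given independent effect. That leaves Section 2, Section 3, Section 4, Section 5, and Section 8 in effect. Section 5 is among the surviving provisions, so the answer is yes.

Yes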